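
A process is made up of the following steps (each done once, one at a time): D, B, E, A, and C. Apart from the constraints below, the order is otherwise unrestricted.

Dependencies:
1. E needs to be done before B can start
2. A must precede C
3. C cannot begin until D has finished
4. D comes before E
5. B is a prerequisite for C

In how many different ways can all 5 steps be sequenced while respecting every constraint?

4

2 steps have no prerequisites (D, A), so any of them could come first.
Enumerating by repeatedly choosing an available step (one whose prerequisites are all placed) gives 4 distinct complete orderings.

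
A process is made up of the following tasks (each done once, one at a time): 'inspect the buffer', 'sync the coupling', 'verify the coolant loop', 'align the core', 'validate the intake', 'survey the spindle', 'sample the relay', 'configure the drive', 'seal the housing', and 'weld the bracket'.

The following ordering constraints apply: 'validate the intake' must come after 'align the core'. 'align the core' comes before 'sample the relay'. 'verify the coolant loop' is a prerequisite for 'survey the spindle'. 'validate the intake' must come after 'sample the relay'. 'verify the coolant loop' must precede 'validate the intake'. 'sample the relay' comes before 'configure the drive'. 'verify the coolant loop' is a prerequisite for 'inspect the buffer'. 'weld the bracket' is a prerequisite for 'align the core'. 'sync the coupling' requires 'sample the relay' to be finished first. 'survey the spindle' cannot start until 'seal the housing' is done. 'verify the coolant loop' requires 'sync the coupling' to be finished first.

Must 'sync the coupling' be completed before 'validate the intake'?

Following the dependencies: 'sync the coupling' → 'verify the coolant loop' → 'validate the intake'.
That forces 'sync the coupling' before 'validate the intake' in every valid schedule.

Yes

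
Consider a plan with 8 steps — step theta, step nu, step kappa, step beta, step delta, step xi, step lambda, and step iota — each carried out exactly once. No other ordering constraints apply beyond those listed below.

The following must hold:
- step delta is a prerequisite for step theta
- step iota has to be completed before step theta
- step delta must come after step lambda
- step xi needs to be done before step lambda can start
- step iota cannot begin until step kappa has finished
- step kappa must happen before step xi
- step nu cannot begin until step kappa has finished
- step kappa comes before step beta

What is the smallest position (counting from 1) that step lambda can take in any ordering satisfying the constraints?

The steps that are forced before step lambda, directly or transitively, are step kappa, step xi. That's 2 steps.
So at minimum 2 steps come before step lambda, putting step lambda no earlier than position 3. That position is achievable by scheduling exactly those predecessors first.

3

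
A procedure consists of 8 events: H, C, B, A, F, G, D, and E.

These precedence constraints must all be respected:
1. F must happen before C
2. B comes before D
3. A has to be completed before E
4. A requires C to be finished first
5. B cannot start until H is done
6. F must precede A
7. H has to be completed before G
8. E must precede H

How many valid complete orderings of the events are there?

3

F is the only event with nothing required before it, so every ordering starts there.
Enumerating by repeatedly choosing an available event (one whose prerequisites are all placed) gives 3 distinct complete orderings.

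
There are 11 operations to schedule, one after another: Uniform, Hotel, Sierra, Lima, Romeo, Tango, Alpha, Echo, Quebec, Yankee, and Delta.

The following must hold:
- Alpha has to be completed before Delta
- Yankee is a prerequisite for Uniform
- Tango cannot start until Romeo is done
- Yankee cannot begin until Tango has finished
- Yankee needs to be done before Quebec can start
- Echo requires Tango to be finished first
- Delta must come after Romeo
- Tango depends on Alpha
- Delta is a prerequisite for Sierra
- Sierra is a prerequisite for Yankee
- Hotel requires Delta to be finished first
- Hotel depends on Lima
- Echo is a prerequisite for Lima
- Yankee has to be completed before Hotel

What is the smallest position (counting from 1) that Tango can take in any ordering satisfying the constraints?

3

Every operation that must precede Tango has to come before it. Tracing all chains that end at Tango, those operations are: Romeo, Alpha — 2 in total.
With 2 mandatory predecessors, the earliest Tango can sit is position 2+1 = 3, and placing just those 2 first achieves it.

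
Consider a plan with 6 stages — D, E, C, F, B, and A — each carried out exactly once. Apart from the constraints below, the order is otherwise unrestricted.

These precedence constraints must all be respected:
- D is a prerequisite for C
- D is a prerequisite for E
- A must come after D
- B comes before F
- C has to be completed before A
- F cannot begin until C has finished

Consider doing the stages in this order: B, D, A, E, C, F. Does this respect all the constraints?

Here C comes after A.
But one of the constraints requires C before A, so this ordering violates it.

No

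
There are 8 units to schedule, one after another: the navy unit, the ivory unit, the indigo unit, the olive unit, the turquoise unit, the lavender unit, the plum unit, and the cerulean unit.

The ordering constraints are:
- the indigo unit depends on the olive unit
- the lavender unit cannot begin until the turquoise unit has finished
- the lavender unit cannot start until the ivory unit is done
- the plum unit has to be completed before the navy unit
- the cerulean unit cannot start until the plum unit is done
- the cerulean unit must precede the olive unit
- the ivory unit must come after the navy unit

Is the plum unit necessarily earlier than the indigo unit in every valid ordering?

Tracing the constraints gives a chain: the plum unit → the cerulean unit → the olive unit → the indigo unit.
So the plum unit must precede the indigo unit in any valid ordering.

Yes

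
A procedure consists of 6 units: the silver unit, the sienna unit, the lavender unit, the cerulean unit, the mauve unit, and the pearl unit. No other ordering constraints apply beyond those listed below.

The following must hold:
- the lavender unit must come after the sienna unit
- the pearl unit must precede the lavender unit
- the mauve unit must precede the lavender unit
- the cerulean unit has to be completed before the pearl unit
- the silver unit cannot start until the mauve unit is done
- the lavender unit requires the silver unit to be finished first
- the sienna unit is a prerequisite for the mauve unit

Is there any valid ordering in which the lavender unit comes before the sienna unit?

No

Following the sienna unit → the lavender unit, the sienna unit must precede the lavender unit in every valid ordering.
Hence the lavender unit can never be scheduled before the sienna unit.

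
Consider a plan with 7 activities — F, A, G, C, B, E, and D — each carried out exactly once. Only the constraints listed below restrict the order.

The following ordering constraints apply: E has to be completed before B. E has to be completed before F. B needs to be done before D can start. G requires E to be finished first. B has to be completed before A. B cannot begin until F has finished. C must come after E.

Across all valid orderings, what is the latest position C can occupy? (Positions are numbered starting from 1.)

Nothing depends on C, so it can be the final activity, position 7.

7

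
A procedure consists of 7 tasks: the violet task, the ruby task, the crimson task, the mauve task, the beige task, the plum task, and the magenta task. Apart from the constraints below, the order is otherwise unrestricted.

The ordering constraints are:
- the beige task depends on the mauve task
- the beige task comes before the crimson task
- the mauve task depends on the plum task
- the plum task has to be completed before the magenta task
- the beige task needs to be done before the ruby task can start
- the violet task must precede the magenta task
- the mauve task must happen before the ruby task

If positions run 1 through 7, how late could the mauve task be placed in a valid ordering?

The tasks that are forced after the mauve task, directly or by a chain of constraints, are the ruby task, the crimson task, the beige task. That's 3 tasks.
So at least 3 tasks follow the mauve task, putting the mauve task no later than position 4. That position is achievable by scheduling everything else first.

4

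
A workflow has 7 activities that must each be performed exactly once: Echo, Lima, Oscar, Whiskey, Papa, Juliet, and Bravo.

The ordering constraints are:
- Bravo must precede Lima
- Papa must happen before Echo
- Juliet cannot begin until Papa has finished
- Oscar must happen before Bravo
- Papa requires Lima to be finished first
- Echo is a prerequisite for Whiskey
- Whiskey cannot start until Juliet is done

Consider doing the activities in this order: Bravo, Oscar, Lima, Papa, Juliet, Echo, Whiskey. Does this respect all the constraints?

Here Oscar comes after Bravo.
But one of the constraints requires Oscar before Bravo, so this ordering violates it.

No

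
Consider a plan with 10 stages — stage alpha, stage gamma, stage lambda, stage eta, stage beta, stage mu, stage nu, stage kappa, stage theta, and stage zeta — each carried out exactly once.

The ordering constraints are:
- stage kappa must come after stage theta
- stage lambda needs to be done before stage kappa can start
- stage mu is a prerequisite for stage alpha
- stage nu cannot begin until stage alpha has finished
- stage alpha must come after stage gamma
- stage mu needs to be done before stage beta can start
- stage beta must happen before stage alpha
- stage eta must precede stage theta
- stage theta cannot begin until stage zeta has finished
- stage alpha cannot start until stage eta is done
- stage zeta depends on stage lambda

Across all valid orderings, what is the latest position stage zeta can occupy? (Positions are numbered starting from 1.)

8

Every stage that must follow stage zeta has to come after it. Tracing all chains starting from stage zeta, those stages are: stage kappa, stage theta — 2 in total.
With 2 mandatory successors out of 10 stages total, the latest slot for stage zeta is 10−2 = 8, and it's reachable by doing all non-successors before stage zeta.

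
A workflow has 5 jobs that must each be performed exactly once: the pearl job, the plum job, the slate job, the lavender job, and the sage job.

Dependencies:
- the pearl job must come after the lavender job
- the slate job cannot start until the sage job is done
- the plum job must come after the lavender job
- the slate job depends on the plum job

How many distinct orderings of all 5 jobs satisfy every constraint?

2 jobs have no prerequisites (the lavender job, the sage job), so any of them could come first.
Systematically extending each partial ordering one job at a time and counting, there are 11 complete orderings.

11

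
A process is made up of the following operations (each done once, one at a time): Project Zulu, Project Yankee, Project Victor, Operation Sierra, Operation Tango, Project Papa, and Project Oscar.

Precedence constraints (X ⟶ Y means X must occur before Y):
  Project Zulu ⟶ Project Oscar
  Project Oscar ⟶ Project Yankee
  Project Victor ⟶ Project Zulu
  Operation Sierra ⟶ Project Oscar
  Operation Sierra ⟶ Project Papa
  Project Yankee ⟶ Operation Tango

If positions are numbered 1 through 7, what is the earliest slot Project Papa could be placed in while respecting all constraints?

2

Working backwards through the constraints from Project Papa, its only required predecessor is Operation Sierra.
So at minimum 1 operation comes before Project Papa, putting Project Papa no earlier than position 2. That position is achievable by scheduling exactly that predecessor first.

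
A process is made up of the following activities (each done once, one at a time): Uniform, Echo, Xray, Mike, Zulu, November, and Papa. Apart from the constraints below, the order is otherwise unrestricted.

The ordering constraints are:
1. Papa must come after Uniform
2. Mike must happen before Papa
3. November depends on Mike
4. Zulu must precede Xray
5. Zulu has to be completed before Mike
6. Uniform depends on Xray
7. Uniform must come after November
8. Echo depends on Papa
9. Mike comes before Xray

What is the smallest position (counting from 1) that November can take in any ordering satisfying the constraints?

Working backwards through the constraints from November, its full set of required predecessors is Mike, Zulu — 2 of them.
So at minimum 2 activities come before November, putting November no earlier than position 3. That position is achievable by scheduling exactly those predecessors first.

3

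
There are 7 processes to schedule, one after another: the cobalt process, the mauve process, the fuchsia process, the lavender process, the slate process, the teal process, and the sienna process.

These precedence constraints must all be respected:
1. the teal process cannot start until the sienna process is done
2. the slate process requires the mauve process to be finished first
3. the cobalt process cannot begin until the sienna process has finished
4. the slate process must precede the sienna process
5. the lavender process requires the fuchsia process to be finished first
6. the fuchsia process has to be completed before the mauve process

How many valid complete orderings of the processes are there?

Only the fuchsia process has no prerequisites, so it must go first.
Counting all ways to extend the partial order to a total order gives 12.

12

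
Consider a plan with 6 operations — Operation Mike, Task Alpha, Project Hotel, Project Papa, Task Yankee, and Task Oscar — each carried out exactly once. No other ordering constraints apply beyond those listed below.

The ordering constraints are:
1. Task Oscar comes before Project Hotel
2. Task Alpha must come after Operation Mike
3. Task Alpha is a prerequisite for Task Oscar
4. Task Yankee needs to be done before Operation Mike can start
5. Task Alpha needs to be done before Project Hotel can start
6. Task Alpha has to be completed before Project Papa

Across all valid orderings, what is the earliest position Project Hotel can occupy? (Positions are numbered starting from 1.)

5

Every operation that must precede Project Hotel has to come before it. Tracing all chains that end at Project Hotel, those operations are: Operation Mike, Task Alpha, Task Yankee, Task Oscar — 4 in total.
With 4 mandatory predecessors, the earliest Project Hotel can sit is position 4+1 = 5, and placing just those 4 first achieves it.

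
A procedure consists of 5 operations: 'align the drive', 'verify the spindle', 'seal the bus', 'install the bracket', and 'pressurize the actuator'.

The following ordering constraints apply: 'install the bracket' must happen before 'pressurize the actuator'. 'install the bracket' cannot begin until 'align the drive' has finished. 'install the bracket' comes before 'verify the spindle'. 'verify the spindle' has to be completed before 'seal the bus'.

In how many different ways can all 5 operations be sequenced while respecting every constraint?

3

Only 'align the drive' has no prerequisites, so it must go first.
Enumerating by repeatedly choosing an available operation (one whose prerequisites are all placed) gives 3 distinct complete orderings.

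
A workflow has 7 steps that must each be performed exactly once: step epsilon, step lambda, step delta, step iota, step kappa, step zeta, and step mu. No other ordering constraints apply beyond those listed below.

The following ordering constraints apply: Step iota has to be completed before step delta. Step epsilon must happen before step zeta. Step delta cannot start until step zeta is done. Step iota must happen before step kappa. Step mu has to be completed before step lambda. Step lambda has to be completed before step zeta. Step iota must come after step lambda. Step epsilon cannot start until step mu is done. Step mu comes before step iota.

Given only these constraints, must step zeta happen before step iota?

Nothing in the constraints links step zeta and step iota; they are unordered relative to each other.
There exist valid orderings with step iota before step zeta, so step zeta is not required to come first.

No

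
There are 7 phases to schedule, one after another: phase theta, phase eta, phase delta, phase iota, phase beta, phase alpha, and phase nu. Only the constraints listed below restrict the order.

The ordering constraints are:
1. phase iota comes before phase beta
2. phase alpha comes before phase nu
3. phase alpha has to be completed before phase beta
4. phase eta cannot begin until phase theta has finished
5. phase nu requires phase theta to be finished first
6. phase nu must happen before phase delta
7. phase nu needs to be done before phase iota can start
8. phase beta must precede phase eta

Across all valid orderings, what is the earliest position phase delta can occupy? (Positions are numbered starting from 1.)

The phases that are forced before phase delta, directly or transitively, are phase theta, phase alpha, phase nu. That's 3 phases.
So at minimum 3 phases come before phase delta, putting phase delta no earlier than position 4. That position is achievable by scheduling exactly those predecessors first.

4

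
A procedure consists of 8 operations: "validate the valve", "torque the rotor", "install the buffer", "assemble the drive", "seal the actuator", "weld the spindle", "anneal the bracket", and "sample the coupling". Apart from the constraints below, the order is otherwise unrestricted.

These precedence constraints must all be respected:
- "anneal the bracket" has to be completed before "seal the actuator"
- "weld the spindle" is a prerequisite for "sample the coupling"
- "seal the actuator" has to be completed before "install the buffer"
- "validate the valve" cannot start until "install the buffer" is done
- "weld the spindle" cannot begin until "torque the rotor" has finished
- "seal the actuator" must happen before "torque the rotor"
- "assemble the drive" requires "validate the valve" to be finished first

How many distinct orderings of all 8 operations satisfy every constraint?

"anneal the bracket" is the only operation with nothing required before it, so every ordering starts there.
Enumerating by repeatedly choosing an available operation (one whose prerequisites are all placed) gives 20 distinct complete orderings.

20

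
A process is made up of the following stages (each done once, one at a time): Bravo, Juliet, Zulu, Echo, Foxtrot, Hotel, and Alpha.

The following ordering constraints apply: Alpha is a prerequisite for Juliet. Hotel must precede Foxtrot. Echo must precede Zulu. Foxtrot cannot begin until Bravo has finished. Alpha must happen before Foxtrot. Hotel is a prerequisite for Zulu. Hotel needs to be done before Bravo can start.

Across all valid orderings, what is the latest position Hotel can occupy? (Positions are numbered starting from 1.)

4

The stages that are forced after Hotel, directly or by a chain of constraints, are Bravo, Zulu, Foxtrot. That's 3 stages.
So at least 3 stages follow Hotel, putting Hotel no later than position 4. That position is achievable by scheduling everything else first.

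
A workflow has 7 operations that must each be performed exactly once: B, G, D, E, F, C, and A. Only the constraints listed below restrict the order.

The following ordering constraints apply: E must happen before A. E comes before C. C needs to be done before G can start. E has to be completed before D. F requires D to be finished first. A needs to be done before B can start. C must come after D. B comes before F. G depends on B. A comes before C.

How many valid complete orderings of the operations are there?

13

E is the only operation with nothing required before it, so every ordering starts there.
Enumerating by repeatedly choosing an available operation (one whose prerequisites are all placed) gives 13 distinct complete orderings.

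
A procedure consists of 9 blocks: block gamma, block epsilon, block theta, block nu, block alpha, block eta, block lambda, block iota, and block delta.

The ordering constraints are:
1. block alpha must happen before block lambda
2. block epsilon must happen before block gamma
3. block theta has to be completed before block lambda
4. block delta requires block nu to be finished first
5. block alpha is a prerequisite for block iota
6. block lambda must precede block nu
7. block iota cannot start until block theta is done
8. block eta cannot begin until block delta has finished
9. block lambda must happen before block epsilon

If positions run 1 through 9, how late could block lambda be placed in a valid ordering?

4

Every block that must follow block lambda has to come after it. Tracing all chains starting from block lambda, those blocks are: block gamma, block epsilon, block nu, block eta, block delta — 5 in total.
With 5 mandatory successors out of 9 blocks total, the latest slot for block lambda is 9−5 = 4, and it's reachable by doing all non-successors before block lambda.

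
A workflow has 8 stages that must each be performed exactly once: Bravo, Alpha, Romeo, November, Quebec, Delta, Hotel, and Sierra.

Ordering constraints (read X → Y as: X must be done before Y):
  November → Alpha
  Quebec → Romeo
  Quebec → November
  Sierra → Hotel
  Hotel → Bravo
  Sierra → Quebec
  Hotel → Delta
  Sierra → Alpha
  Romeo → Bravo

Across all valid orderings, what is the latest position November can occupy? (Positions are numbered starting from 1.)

Following the constraints forward from November, its only required successor is Alpha.
With 1 mandatory successor out of 8 stages total, the latest slot for November is 8−1 = 7, and it's reachable by doing all non-successors before November.

7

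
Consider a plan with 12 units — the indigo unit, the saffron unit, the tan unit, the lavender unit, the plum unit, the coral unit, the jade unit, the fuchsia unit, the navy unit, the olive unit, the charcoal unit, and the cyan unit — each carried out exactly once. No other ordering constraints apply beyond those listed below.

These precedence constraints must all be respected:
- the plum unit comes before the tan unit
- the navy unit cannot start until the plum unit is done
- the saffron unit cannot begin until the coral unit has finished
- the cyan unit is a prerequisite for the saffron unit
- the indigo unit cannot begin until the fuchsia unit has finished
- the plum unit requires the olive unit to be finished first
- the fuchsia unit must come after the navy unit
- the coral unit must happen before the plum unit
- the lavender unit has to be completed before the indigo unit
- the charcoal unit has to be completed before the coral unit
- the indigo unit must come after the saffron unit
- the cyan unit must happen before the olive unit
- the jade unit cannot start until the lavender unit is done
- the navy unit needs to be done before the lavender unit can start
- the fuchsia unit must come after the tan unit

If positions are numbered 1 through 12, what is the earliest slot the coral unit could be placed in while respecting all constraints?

Working backwards through the constraints from the coral unit, its only required predecessor is the charcoal unit.
So at minimum 1 unit comes before the coral unit, putting the coral unit no earlier than position 2. That position is achievable by scheduling exactly that predecessor first.

2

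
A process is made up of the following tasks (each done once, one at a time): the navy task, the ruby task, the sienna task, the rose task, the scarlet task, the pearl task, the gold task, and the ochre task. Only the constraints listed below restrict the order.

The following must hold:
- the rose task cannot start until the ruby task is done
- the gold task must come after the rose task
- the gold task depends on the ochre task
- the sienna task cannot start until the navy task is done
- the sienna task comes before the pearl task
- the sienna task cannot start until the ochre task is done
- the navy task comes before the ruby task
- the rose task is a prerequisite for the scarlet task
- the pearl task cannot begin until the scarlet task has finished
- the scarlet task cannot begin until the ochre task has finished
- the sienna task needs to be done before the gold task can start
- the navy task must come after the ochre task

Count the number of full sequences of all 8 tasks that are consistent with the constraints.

The ochre task is the only task with nothing required before it, so every ordering starts there.
Systematically extending each partial ordering one task at a time and counting, there are 11 complete orderings.

11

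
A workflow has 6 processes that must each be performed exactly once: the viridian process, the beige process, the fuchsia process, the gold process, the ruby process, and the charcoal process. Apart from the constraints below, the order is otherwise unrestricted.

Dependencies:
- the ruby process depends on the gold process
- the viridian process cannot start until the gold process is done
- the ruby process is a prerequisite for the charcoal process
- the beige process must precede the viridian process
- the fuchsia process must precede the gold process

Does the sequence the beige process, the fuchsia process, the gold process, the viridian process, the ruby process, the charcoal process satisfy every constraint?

Yes

Every stated constraint is respected: the beige process sits at position 1, ahead of the viridian process at position 4, and each of the other listed pairs likewise has the predecessor earlier in the sequence.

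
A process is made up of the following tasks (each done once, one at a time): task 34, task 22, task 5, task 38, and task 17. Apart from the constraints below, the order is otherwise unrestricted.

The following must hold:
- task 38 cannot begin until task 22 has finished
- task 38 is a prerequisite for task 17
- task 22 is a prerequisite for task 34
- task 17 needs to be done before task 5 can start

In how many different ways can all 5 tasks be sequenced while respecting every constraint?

Only task 22 has no prerequisites, so it must go first.
Systematically extending each partial ordering one task at a time and counting, there are 4 complete orderings.

4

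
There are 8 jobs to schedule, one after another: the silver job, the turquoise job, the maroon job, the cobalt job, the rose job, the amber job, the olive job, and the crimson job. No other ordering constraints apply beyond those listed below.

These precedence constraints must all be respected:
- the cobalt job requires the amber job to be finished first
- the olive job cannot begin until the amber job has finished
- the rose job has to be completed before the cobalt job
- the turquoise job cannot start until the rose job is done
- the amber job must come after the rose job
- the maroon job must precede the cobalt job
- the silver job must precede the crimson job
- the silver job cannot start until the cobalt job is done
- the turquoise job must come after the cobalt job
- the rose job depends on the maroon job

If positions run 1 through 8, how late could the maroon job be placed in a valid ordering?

Following every chain forward from the maroon job, the jobs that must come later are the silver job, the turquoise job, the cobalt job, the rose job, the amber job, the olive job, the crimson job — 7 of them.
With 7 mandatory successors out of 8 jobs total, the latest slot for the maroon job is 8−7 = 1, and it's reachable by doing all non-successors before the maroon job.

1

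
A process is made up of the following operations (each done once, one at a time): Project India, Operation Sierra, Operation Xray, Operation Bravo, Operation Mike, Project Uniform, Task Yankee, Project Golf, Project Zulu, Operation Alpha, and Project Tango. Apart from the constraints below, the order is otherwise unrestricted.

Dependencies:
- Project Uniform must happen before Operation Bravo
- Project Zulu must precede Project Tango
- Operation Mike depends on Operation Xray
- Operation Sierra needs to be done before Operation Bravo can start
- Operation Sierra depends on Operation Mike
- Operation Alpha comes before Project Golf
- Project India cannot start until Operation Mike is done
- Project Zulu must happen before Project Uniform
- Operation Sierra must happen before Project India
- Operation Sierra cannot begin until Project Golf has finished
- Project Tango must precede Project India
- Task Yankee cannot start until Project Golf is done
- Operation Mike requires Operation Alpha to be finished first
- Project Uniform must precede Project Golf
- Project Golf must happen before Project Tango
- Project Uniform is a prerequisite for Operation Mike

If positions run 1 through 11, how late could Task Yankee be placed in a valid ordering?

Task Yankee has no required successors, so nothing stops it from going last (position 11).

11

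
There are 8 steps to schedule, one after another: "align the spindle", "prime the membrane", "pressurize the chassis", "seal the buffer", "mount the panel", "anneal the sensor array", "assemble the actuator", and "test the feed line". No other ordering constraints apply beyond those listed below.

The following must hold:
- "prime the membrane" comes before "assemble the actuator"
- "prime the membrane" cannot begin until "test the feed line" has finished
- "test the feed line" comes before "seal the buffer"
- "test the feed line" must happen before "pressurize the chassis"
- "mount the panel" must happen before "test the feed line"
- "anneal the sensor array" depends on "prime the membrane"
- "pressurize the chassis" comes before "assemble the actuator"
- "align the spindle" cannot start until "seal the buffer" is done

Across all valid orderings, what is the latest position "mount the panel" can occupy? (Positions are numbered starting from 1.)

Following every chain forward from "mount the panel", the steps that must come later are "align the spindle", "prime the membrane", "pressurize the chassis", "seal the buffer", "anneal the sensor array", "assemble the actuator", "test the feed line" — 7 of them.
So at least 7 steps follow "mount the panel", putting "mount the panel" no later than position 1. That position is achievable by scheduling everything else first.

1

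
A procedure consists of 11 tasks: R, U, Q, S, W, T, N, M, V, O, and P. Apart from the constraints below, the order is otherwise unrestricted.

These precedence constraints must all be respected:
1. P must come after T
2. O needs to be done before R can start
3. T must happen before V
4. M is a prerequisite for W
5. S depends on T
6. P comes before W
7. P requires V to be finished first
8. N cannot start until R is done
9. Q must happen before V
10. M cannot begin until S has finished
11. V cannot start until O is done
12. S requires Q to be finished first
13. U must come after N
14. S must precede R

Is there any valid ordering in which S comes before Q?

There is a dependency chain Q → S, so S always comes after Q.
So no valid ordering can have S before Q.

No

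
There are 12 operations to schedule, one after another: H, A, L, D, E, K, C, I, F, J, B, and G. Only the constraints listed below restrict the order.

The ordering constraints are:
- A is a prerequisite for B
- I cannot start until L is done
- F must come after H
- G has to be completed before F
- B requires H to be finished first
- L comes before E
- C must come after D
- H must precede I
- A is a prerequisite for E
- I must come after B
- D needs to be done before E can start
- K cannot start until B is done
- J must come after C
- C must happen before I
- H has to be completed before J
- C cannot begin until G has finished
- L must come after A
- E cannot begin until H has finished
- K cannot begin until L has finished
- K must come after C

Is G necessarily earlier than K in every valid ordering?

There is a constraint chain G → C → K.
Hence G necessarily comes before K.

Yes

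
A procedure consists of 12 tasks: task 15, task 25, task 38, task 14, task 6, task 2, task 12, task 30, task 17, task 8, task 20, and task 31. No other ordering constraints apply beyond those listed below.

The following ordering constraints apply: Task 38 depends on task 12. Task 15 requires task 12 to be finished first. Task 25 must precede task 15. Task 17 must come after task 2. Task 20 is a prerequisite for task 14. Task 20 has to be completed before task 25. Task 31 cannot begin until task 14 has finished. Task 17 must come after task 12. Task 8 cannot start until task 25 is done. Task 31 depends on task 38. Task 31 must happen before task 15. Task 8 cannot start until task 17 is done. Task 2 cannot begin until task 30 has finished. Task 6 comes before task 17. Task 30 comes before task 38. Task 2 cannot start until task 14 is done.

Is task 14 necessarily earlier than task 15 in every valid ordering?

Chaining the stated constraints: task 14 → task 31 → task 15.
So task 14 must precede task 15 in any valid ordering.

Yes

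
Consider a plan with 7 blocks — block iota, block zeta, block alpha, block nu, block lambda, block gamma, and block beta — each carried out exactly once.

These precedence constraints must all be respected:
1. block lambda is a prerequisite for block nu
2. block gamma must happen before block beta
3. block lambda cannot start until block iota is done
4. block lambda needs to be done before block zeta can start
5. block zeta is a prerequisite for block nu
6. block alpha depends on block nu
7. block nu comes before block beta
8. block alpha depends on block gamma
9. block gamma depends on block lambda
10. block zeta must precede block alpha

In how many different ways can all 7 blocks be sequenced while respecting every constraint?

Only block iota has no prerequisites, so it must go first.
Systematically extending each partial ordering one block at a time and counting, there are 6 complete orderings.

6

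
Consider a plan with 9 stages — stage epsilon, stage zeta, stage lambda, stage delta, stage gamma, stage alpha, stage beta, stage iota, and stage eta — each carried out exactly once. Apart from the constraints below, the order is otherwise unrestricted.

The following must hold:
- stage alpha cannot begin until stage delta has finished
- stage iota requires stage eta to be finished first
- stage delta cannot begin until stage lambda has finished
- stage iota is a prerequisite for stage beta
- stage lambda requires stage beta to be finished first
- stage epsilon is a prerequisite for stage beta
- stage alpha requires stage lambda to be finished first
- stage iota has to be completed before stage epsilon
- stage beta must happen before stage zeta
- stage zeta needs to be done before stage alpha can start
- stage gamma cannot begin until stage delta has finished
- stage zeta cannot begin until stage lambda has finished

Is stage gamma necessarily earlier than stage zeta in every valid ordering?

No

No chain of constraints connects stage gamma to stage zeta in either direction.
So stage gamma can come before stage zeta or after — it is not forced.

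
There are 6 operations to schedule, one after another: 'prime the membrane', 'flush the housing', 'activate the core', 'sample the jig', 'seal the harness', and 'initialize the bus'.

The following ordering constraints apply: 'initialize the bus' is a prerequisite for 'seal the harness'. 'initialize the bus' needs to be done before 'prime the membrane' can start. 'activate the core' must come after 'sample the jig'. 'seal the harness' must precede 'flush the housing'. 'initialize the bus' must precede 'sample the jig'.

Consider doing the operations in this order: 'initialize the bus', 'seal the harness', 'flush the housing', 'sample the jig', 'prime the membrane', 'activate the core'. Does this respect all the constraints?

Yes

Checking each listed constraint against this order: for instance, 'initialize the bus' is in position 1 and 'prime the membrane' in position 5, so that constraint holds — and the remaining constraints check out the same way.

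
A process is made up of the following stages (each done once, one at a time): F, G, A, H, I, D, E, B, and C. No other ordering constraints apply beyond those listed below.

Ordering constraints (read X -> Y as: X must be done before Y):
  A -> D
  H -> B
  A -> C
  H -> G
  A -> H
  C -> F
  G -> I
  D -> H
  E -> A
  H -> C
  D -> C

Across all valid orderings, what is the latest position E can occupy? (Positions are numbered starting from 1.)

1

Every stage that must follow E has to come after it. Tracing all chains starting from E, those stages are: F, G, A, H, I, D, B, C — 8 in total.
So at least 8 stages follow E, putting E no later than position 1. That position is achievable by scheduling everything else first.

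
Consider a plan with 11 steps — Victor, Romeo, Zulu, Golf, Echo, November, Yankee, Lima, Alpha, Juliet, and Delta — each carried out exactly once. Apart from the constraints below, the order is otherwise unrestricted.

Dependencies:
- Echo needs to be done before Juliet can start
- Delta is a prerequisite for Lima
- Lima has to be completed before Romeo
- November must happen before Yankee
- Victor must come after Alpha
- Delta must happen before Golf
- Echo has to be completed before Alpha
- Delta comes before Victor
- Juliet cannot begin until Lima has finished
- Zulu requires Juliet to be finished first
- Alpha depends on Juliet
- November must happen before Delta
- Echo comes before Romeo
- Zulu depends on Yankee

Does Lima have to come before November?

The constraints actually force November before Lima (via November → Delta → Lima), not the other way around.
So Lima does not have to come before November — it cannot.

No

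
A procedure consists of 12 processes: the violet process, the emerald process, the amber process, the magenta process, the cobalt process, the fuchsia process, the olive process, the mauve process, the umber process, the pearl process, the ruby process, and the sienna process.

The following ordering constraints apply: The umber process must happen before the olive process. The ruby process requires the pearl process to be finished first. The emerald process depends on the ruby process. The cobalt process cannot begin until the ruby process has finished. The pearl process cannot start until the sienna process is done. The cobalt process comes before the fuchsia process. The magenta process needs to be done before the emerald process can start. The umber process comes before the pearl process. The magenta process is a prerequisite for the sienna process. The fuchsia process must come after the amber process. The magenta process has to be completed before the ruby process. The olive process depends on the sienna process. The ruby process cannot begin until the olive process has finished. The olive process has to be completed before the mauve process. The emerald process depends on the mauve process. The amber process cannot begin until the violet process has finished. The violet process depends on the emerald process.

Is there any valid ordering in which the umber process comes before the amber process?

Yes

The umber process is actually forced before the amber process by the constraints, so certainly some valid ordering has the umber process first.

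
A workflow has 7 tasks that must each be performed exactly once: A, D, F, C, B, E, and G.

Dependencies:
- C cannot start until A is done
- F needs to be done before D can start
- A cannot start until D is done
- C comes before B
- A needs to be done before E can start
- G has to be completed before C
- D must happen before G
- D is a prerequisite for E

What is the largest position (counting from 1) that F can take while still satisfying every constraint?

1

Every task that must follow F has to come after it. Tracing all chains starting from F, those tasks are: A, D, C, B, E, G — 6 in total.
So at least 6 tasks follow F, putting F no later than position 1. That position is achievable by scheduling everything else first.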